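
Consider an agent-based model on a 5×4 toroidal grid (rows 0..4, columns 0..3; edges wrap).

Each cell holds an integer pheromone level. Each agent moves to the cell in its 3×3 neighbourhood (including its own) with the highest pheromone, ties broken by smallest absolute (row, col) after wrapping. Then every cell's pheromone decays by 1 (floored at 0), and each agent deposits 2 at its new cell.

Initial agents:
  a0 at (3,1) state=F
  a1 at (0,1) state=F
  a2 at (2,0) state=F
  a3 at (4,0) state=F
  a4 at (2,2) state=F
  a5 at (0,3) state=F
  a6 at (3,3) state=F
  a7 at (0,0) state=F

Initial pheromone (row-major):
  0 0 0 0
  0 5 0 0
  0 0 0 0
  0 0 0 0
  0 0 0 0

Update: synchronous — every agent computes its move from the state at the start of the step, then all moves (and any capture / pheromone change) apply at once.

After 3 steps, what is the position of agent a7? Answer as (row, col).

(1, 1)

t=1: a0@(2,0) a1@(1,1) a2@(1,1) a3@(0,0) a4@(1,1) a5@(0,0) a6@(2,0) a7@(1,1) | pheromone: 4 0 0 0 / 0 12 0 0 / 4 0 0 0 / 0 0 0 0 / 0 0 0 0
t=2: a0@(1,1) a1@(1,1) a2@(1,1) a3@(1,1) a4@(1,1) a5@(1,1) a6@(1,1) a7@(1,1) | pheromone: 3 0 0 0 / 0 27 0 0 / 3 0 0 0 / 0 0 0 0 / 0 0 0 0
t=3: a0@(1,1) a1@(1,1) a2@(1,1) a3@(1,1) a4@(1,1) a5@(1,1) a6@(1,1) a7@(1,1) | pheromone: 2 0 0 0 / 0 42 0 0 / 2 0 0 0 / 0 0 0 0 / 0 0 0 0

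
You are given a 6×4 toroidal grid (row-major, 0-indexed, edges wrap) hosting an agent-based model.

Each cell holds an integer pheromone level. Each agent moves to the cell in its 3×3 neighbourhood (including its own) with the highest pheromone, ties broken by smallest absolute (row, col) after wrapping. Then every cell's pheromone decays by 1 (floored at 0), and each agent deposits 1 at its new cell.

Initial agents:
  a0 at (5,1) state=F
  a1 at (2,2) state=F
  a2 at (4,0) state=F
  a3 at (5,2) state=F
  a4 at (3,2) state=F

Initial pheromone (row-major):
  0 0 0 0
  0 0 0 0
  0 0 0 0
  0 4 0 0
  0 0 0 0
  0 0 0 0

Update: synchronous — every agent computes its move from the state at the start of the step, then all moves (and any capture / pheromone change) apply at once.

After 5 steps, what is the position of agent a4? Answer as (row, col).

t=1: a0@(0,0) a1@(3,1) a2@(3,1) a3@(0,1) a4@(3,1) | pheromone: 1 1 0 0 / 0 0 0 0 / 0 0 0 0 / 0 6 0 0 / 0 0 0 0 / 0 0 0 0
t=2: a0@(0,0) a1@(3,1) a2@(3,1) a3@(0,0) a4@(3,1) | pheromone: 2 0 0 0 / 0 0 0 0 / 0 0 0 0 / 0 8 0 0 / 0 0 0 0 / 0 0 0 0
t=3: a0@(0,0) a1@(3,1) a2@(3,1) a3@(0,0) a4@(3,1) | pheromone: 3 0 0 0 / 0 0 0 0 / 0 0 0 0 / 0 10 0 0 / 0 0 0 0 / 0 0 0 0
t=4: a0@(0,0) a1@(3,1) a2@(3,1) a3@(0,0) a4@(3,1) | pheromone: 4 0 0 0 / 0 0 0 0 / 0 0 0 0 / 0 12 0 0 / 0 0 0 0 / 0 0 0 0
t=5: a0@(0,0) a1@(3,1) a2@(3,1) a3@(0,0) a4@(3,1) | pheromone: 5 0 0 0 / 0 0 0 0 / 0 0 0 0 / 0 14 0 0 / 0 0 0 0 / 0 0 0 0

(3, 1)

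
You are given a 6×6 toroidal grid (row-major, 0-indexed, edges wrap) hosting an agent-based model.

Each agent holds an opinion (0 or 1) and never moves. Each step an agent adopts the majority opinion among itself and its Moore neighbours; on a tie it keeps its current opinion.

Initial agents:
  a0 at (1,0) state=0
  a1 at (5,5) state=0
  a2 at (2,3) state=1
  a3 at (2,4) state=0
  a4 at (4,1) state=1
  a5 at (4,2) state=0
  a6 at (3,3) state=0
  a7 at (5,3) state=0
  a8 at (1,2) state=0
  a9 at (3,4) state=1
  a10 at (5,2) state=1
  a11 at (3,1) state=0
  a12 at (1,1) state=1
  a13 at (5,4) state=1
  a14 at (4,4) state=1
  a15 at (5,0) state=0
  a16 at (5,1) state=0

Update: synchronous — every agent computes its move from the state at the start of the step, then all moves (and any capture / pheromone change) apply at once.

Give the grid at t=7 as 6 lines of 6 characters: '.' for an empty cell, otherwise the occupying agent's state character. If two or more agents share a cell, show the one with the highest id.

......
000...
...00.
.0.00.
.00.1.
000110

t=1: a0@(1,0):0 a1@(5,5):0 a2@(2,3):0 a3@(2,4):0 a4@(4,1):0 a5@(4,2):0 a6@(3,3):0 a7@(5,3):1 a8@(1,2):1 a9@(3,4):1 a10@(5,2):0 a11@(3,1):0 a12@(1,1):0 a13@(5,4):1 a14@(4,4):1 a15@(5,0):0 a16@(5,1):0
t=2: a0@(1,0):0 a1@(5,5):0 a2@(2,3):0 a3@(2,4):0 a4@(4,1):0 a5@(4,2):0 a6@(3,3):0 a7@(5,3):1 a8@(1,2):0 a9@(3,4):0 a10@(5,2):0 a11@(3,1):0 a12@(1,1):0 a13@(5,4):1 a14@(4,4):1 a15@(5,0):0 a16@(5,1):0
t=3: (unchanged — steady state)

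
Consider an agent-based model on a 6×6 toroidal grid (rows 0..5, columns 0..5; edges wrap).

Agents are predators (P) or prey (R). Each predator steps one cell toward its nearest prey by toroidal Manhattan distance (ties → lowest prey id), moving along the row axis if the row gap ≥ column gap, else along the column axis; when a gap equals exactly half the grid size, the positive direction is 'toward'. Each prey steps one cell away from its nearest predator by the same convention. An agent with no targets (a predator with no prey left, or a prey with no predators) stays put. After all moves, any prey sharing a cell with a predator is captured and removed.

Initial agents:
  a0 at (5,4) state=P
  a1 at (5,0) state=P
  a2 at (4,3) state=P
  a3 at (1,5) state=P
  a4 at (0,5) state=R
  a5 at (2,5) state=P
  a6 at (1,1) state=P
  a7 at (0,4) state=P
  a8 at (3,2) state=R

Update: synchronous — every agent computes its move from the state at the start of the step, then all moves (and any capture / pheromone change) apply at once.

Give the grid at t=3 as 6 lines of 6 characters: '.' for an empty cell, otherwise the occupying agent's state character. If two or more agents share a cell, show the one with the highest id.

t=1: a0@(0,4):P a1@(0,0):P a2@(3,3):P a3@(0,5):P a4@(5,5):R a5@(1,5):P a6@(1,0):P a7@(0,5):P a8@(2,2):R
t=2: a0@(5,4):P a1@(5,0):P a2@(2,3):P a3@(5,5):P a4@(4,5):R a5@(0,5):P a6@(0,0):P a7@(5,5):P a8@(1,2):R
t=3: a0@(4,4):P a1@(4,0):P a2@(1,3):P a3@(4,5):P a4@(3,5):R a5@(5,5):P a6@(5,0):P a7@(4,5):P a8@(0,2):R

..R...
...P..
......
.....R
P...PP
P....P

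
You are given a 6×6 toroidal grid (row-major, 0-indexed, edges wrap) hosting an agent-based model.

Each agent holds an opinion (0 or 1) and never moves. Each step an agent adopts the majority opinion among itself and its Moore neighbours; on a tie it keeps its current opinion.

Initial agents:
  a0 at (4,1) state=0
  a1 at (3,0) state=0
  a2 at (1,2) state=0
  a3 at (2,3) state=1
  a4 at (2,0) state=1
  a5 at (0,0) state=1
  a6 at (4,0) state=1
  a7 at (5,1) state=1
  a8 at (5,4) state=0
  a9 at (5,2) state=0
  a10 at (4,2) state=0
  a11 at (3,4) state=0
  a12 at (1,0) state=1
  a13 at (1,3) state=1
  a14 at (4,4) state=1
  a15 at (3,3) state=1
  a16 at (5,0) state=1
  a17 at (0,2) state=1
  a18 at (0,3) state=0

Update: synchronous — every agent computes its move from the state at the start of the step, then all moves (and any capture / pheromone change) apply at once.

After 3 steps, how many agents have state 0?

t=1: a0@(4,1):0 a1@(3,0):0 a2@(1,2):1 a3@(2,3):1 a4@(2,0):1 a5@(0,0):1 a6@(4,0):1 a7@(5,1):1 a8@(5,4):0 a9@(5,2):0 a10@(4,2):0 a11@(3,4):1 a12@(1,0):1 a13@(1,3):1 a14@(4,4):1 a15@(3,3):1 a16@(5,0):1 a17@(0,2):1 a18@(0,3):0
t=2: (unchanged — steady state)

6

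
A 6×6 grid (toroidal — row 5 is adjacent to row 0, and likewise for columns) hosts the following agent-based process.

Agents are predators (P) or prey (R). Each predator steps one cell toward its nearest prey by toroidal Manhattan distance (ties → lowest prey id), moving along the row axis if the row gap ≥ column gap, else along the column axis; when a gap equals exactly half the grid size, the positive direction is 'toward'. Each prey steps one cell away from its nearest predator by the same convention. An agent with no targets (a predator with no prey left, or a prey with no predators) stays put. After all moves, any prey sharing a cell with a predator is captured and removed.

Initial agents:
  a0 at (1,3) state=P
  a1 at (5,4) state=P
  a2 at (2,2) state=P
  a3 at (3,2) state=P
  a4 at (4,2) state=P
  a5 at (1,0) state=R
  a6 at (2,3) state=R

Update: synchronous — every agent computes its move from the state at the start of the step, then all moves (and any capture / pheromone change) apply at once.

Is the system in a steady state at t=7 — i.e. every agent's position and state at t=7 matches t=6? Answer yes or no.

t=1: a0@(2,3):P a1@(0,4):P a2@(2,3):P a3@(2,2):P a4@(3,2):P a5@(1,5):R a6@(3,3):R
t=2: a0@(3,3):P a1@(1,4):P a2@(3,3):P a3@(3,2):P a4@(3,3):P a5@(2,5):R a6@(4,3):R
t=3: a0@(4,3):P a1@(2,4):P a2@(4,3):P a3@(4,2):P a4@(4,3):P a5@(3,5):R a6@(5,3):R
t=4: a0@(5,3):P a1@(3,4):P a2@(5,3):P a3@(5,2):P a4@(5,3):P a5@(4,5):R a6@(0,3):R
t=5: a0@(0,3):P a1@(4,4):P a2@(0,3):P a3@(0,2):P a4@(0,3):P a5@(5,5):R a6@(1,3):R
t=6: a0@(1,3):P a1@(5,4):P a2@(1,3):P a3@(1,2):P a4@(1,3):P a5@(0,5):R a6@(2,3):R
t=7: a0@(2,3):P a1@(0,4):P a2@(2,3):P a3@(2,2):P a4@(2,3):P a5@(1,5):R a6@(3,3):R

no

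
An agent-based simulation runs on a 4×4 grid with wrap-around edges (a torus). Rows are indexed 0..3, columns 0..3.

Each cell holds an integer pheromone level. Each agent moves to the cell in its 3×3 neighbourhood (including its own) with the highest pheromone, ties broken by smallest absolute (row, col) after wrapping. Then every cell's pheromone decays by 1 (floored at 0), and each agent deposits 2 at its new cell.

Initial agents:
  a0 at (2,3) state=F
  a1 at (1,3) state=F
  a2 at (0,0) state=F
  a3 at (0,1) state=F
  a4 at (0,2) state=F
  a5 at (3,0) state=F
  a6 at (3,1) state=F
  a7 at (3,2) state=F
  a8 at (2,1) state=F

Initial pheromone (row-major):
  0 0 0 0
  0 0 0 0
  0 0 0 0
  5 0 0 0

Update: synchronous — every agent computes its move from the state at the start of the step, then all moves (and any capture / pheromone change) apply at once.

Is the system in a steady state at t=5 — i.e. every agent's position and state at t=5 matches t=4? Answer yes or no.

yes

t=1: a0@(3,0) a1@(0,0) a2@(3,0) a3@(3,0) a4@(0,1) a5@(3,0) a6@(3,0) a7@(0,1) a8@(3,0) | pheromone: 2 4 0 0 / 0 0 0 0 / 0 0 0 0 / 16 0 0 0
t=2: a0@(3,0) a1@(3,0) a2@(3,0) a3@(3,0) a4@(3,0) a5@(3,0) a6@(3,0) a7@(3,0) a8@(3,0) | pheromone: 1 3 0 0 / 0 0 0 0 / 0 0 0 0 / 33 0 0 0
t=3: a0@(3,0) a1@(3,0) a2@(3,0) a3@(3,0) a4@(3,0) a5@(3,0) a6@(3,0) a7@(3,0) a8@(3,0) | pheromone: 0 2 0 0 / 0 0 0 0 / 0 0 0 0 / 50 0 0 0
t=4: a0@(3,0) a1@(3,0) a2@(3,0) a3@(3,0) a4@(3,0) a5@(3,0) a6@(3,0) a7@(3,0) a8@(3,0) | pheromone: 0 1 0 0 / 0 0 0 0 / 0 0 0 0 / 67 0 0 0
t=5: a0@(3,0) a1@(3,0) a2@(3,0) a3@(3,0) a4@(3,0) a5@(3,0) a6@(3,0) a7@(3,0) a8@(3,0) | pheromone: 0 0 0 0 / 0 0 0 0 / 0 0 0 0 / 84 0 0 0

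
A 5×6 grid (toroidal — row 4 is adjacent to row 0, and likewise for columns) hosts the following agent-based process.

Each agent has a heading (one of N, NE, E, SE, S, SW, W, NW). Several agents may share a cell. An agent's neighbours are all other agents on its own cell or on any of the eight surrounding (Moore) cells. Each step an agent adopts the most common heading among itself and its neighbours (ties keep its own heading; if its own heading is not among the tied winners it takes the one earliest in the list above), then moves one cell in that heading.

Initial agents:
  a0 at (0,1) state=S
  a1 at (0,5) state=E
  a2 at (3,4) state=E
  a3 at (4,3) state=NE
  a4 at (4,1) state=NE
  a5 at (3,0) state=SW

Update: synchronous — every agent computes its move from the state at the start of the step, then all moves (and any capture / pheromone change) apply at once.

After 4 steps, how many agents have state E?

4

t=1: a0@(1,1):S a1@(0,0):E a2@(3,5):E a3@(3,4):NE a4@(3,2):NE a5@(4,5):SW
t=2: a0@(2,1):S a1@(0,1):E a2@(3,0):E a3@(2,5):NE a4@(2,3):NE a5@(4,0):E
t=3: a0@(3,1):S a1@(0,2):E a2@(3,1):E a3@(1,0):NE a4@(1,4):NE a5@(4,1):E
t=4: a0@(3,2):E a1@(0,3):E a2@(3,2):E a3@(0,1):NE a4@(0,5):NE a5@(4,2):E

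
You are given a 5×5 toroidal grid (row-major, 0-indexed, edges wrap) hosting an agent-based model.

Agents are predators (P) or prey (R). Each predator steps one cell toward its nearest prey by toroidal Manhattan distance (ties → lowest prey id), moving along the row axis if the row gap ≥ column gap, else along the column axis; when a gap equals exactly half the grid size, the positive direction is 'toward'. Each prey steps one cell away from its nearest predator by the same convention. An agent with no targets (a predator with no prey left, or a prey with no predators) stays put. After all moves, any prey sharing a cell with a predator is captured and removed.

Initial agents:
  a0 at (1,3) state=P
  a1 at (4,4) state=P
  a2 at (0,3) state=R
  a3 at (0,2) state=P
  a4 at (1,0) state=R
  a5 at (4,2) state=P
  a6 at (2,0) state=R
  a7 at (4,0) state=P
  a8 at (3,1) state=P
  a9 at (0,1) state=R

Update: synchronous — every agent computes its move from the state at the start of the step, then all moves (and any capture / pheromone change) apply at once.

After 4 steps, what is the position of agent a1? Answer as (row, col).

(3, 0)

t=1: a0@(0,3):P a1@(0,4):P a2@(4,3):R a3@(0,3):P a4@(1,1):R a5@(0,2):P a6@(1,0):R a7@(0,0):P a8@(2,1):P
t=2: a0@(4,3):P a1@(4,4):P a2@(3,3):R a3@(4,3):P a4@(0,1):R a5@(4,2):P a6@(2,0):R a7@(1,0):P a8@(1,1):P
t=3: a0@(3,3):P a1@(3,4):P a2@(2,3):R a3@(3,3):P a4@(4,1):R a5@(3,2):P a6@(3,0):R a7@(2,0):P a8@(0,1):P
t=4: a0@(2,3):P a1@(3,0):P a2@(1,3):R a3@(2,3):P a4@(3,1):R a5@(2,2):P a6@(3,1):R a7@(3,0):P a8@(4,1):P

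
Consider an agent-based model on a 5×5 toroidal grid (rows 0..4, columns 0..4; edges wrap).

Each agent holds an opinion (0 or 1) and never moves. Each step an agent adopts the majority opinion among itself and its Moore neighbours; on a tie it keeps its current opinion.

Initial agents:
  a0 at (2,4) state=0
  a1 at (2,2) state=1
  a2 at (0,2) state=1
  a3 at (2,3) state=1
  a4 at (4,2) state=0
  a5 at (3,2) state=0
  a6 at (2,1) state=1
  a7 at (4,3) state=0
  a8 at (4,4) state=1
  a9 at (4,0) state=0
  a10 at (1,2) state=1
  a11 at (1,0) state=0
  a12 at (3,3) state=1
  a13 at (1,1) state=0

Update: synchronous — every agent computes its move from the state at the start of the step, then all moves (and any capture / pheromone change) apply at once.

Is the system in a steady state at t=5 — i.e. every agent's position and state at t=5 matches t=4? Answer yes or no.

yes

t=1: a0@(2,4):0 a1@(2,2):1 a2@(0,2):0 a3@(2,3):1 a4@(4,2):0 a5@(3,2):1 a6@(2,1):1 a7@(4,3):0 a8@(4,4):1 a9@(4,0):0 a10@(1,2):1 a11@(1,0):0 a12@(3,3):1 a13@(1,1):1
t=2: (unchanged — steady state)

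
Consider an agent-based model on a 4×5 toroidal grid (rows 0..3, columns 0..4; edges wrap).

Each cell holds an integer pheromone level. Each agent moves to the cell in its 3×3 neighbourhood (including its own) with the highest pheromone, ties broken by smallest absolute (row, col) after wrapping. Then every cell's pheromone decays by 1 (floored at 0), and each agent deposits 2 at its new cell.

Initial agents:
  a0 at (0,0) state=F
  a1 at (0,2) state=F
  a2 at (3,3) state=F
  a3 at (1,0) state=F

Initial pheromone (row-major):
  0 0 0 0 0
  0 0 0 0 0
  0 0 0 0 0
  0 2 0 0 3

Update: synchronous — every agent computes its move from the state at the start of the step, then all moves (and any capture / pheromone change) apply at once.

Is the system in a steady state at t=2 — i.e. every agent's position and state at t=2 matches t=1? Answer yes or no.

no

t=1: a0@(3,4) a1@(3,1) a2@(3,4) a3@(0,0) | pheromone: 2 0 0 0 0 / 0 0 0 0 0 / 0 0 0 0 0 / 0 3 0 0 6
t=2: a0@(3,4) a1@(3,1) a2@(3,4) a3@(3,4) | pheromone: 1 0 0 0 0 / 0 0 0 0 0 / 0 0 0 0 0 / 0 4 0 0 11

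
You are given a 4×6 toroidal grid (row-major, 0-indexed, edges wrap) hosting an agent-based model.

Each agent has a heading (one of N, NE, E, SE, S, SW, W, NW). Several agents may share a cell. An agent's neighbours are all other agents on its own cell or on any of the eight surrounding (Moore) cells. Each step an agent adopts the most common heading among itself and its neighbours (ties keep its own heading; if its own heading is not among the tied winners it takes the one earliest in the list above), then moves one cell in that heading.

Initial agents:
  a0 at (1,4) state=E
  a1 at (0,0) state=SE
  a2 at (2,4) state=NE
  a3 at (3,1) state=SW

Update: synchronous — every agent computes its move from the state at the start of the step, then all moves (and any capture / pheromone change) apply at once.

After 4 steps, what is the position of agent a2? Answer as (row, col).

t=1: a0@(1,5):E a1@(1,1):SE a2@(1,5):NE a3@(0,0):SW
t=2: a0@(1,0):E a1@(2,2):SE a2@(0,0):NE a3@(1,5):SW
t=3: a0@(1,1):E a1@(3,3):SE a2@(3,1):NE a3@(2,4):SW
t=4: a0@(1,2):E a1@(0,4):SE a2@(2,2):NE a3@(3,3):SW

(2, 2)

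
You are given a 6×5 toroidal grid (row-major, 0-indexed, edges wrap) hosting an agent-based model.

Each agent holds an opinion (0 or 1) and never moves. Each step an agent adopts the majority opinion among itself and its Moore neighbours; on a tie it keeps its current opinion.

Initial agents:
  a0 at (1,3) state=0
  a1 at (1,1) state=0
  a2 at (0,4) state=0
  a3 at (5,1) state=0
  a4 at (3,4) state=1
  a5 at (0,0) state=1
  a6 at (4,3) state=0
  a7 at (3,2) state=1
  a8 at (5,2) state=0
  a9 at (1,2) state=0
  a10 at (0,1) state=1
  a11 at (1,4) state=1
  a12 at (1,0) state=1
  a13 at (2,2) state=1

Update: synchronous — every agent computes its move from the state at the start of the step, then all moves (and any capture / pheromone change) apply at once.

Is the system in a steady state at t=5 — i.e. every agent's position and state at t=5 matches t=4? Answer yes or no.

yes

t=1: a0@(1,3):0 a1@(1,1):1 a2@(0,4):1 a3@(5,1):0 a4@(3,4):1 a5@(0,0):1 a6@(4,3):0 a7@(3,2):1 a8@(5,2):0 a9@(1,2):0 a10@(0,1):0 a11@(1,4):1 a12@(1,0):1 a13@(2,2):0
t=2: a0@(1,3):0 a1@(1,1):1 a2@(0,4):1 a3@(5,1):0 a4@(3,4):1 a5@(0,0):1 a6@(4,3):0 a7@(3,2):0 a8@(5,2):0 a9@(1,2):0 a10@(0,1):0 a11@(1,4):1 a12@(1,0):1 a13@(2,2):0
t=3: (unchanged — steady state)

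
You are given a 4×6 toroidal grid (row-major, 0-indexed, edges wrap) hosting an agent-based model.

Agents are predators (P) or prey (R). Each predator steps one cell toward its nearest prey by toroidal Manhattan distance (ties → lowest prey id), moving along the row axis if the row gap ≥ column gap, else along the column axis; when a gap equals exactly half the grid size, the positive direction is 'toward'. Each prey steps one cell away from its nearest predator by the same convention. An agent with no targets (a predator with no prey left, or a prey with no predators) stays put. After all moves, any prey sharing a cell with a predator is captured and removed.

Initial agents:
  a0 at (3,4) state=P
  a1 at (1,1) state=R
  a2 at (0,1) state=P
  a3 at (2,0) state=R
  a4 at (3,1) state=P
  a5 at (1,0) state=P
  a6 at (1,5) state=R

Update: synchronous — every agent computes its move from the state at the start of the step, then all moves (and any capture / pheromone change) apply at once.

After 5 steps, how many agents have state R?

3

t=1: a0@(3,5):P a1@(2,1):R a2@(1,1):P a3@(3,0):R a4@(0,1):P a5@(1,1):P a6@(1,4):R
t=2: a0@(3,0):P a1@(3,1):R a2@(2,1):P a3@(3,1):R a4@(1,1):P a5@(2,1):P a6@(0,4):R
t=3: a0@(3,1):P a1@(3,2):R a2@(3,1):P a3@(3,2):R a4@(2,1):P a5@(3,1):P a6@(0,3):R
t=4: a0@(3,2):P a1@(3,3):R a2@(3,2):P a3@(3,3):R a4@(3,1):P a5@(3,2):P a6@(0,4):R
t=5: a0@(3,3):P a1@(3,4):R a2@(3,3):P a3@(3,4):R a4@(3,2):P a5@(3,3):P a6@(0,5):R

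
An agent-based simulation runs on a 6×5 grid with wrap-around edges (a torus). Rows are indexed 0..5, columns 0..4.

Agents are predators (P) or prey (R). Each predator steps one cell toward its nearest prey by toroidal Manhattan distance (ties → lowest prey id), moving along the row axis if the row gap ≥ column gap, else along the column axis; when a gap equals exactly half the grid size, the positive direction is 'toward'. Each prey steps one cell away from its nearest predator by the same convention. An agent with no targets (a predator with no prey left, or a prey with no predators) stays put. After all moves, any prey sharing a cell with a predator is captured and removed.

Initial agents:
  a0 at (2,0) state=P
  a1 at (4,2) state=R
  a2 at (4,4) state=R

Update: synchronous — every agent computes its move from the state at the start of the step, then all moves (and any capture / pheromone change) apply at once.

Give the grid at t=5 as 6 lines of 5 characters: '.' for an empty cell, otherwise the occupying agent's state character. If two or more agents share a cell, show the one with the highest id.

.....
P....
.....
..R.R
.....
.....

t=1: a0@(3,0):P a1@(5,2):R a2@(5,4):R
t=2: a0@(4,0):P a1@(0,2):R a2@(0,4):R
t=3: a0@(5,0):P a1@(1,2):R a2@(1,4):R
t=4: a0@(0,0):P a1@(2,2):R a2@(2,4):R
t=5: a0@(1,0):P a1@(3,2):R a2@(3,4):R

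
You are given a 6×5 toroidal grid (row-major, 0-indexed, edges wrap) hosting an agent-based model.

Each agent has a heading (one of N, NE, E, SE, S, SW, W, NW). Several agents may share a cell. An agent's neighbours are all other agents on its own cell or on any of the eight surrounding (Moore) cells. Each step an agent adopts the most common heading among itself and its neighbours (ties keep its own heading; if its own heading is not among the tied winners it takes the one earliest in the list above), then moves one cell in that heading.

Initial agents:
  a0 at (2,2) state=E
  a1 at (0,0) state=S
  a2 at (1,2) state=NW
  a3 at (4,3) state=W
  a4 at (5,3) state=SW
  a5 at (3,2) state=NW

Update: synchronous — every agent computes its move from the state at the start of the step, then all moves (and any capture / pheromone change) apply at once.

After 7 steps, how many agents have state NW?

t=1: a0@(1,1):NW a1@(1,0):S a2@(0,1):NW a3@(4,2):W a4@(0,2):SW a5@(2,1):NW
t=2: a0@(0,0):NW a1@(0,4):NW a2@(5,0):NW a3@(4,1):W a4@(5,1):NW a5@(1,0):NW
t=3: a0@(5,4):NW a1@(5,3):NW a2@(4,4):NW a3@(3,0):NW a4@(4,0):NW a5@(0,4):NW
t=4: a0@(4,3):NW a1@(4,2):NW a2@(3,3):NW a3@(2,4):NW a4@(3,4):NW a5@(5,3):NW
t=5: a0@(3,2):NW a1@(3,1):NW a2@(2,2):NW a3@(1,3):NW a4@(2,3):NW a5@(4,2):NW
t=6: a0@(2,1):NW a1@(2,0):NW a2@(1,1):NW a3@(0,2):NW a4@(1,2):NW a5@(3,1):NW
t=7: a0@(1,0):NW a1@(1,4):NW a2@(0,0):NW a3@(5,1):NW a4@(0,1):NW a5@(2,0):NW

6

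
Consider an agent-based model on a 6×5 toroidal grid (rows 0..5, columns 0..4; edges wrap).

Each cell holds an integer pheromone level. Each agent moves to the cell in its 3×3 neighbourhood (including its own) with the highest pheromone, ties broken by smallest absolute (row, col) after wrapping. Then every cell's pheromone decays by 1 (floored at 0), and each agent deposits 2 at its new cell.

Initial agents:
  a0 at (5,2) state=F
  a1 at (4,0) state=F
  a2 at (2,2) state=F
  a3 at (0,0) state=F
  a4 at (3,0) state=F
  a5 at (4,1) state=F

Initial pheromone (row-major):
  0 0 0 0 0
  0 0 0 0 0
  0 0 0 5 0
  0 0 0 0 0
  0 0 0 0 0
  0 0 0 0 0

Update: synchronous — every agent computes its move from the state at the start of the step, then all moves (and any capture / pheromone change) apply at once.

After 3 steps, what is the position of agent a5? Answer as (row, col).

(3, 0)

t=1: a0@(0,1) a1@(3,0) a2@(2,3) a3@(0,0) a4@(2,0) a5@(3,0) | pheromone: 2 2 0 0 0 / 0 0 0 0 0 / 2 0 0 6 0 / 4 0 0 0 0 / 0 0 0 0 0 / 0 0 0 0 0
t=2: a0@(0,0) a1@(3,0) a2@(2,3) a3@(0,0) a4@(3,0) a5@(3,0) | pheromone: 5 1 0 0 0 / 0 0 0 0 0 / 1 0 0 7 0 / 9 0 0 0 0 / 0 0 0 0 0 / 0 0 0 0 0
t=3: a0@(0,0) a1@(3,0) a2@(2,3) a3@(0,0) a4@(3,0) a5@(3,0) | pheromone: 8 0 0 0 0 / 0 0 0 0 0 / 0 0 0 8 0 / 14 0 0 0 0 / 0 0 0 0 0 / 0 0 0 0 0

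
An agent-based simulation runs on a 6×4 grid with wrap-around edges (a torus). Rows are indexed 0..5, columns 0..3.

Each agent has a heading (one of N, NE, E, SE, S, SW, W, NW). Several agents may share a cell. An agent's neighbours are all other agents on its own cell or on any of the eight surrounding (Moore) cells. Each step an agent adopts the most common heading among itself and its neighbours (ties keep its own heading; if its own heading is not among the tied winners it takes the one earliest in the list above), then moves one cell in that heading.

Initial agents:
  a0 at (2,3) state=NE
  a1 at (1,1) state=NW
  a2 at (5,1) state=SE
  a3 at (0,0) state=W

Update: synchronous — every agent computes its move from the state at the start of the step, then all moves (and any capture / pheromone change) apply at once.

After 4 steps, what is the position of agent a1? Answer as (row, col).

t=1: a0@(1,0):NE a1@(0,0):NW a2@(0,2):SE a3@(0,3):W
t=2: a0@(0,1):NE a1@(5,3):NW a2@(1,3):SE a3@(0,2):W
t=3: a0@(5,2):NE a1@(4,2):NW a2@(2,0):SE a3@(0,1):W
t=4: a0@(4,3):NE a1@(3,1):NW a2@(3,1):SE a3@(0,0):W

(3, 1)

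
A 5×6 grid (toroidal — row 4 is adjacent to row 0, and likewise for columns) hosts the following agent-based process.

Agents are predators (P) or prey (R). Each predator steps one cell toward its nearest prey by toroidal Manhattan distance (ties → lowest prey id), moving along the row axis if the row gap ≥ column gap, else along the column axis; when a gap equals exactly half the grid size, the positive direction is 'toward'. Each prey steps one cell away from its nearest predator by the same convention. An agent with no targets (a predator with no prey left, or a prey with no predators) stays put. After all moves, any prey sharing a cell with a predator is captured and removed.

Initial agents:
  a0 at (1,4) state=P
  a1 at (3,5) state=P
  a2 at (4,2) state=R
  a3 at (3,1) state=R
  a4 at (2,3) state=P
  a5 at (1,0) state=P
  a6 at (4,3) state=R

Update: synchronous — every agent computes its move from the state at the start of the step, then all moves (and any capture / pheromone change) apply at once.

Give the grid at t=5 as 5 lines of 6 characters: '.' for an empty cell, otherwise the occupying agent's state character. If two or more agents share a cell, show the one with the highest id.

PP..RR
......
......
......
......

t=1: a0@(0,4):P a1@(3,0):P a2@(0,2):R a3@(3,2):R a4@(3,3):P a5@(2,0):P a6@(0,3):R
t=2: a0@(0,3):P a1@(3,1):P a2@(0,1):R a4@(3,2):P a5@(2,1):P a6@(0,2):R
t=3: a0@(0,2):P a1@(4,1):P a2@(0,0):R a4@(4,2):P a5@(1,1):P a6@(0,1):R
t=4: a0@(0,1):P a1@(0,1):P a2@(0,5):R a4@(0,2):P a5@(0,1):P a6@(0,0):R
t=5: a0@(0,0):P a1@(0,0):P a2@(0,4):R a4@(0,1):P a5@(0,0):P a6@(0,5):R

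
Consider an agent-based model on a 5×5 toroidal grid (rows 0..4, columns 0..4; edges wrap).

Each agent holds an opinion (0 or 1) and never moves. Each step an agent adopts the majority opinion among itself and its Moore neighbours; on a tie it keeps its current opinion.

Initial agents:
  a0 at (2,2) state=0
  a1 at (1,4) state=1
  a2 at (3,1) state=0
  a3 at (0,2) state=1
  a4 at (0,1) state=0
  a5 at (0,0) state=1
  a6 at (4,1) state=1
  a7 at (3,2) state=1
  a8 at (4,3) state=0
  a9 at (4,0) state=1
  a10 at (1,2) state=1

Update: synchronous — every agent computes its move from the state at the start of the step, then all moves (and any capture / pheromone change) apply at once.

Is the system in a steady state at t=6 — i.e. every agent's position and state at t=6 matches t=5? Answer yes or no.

t=1: a0@(2,2):0 a1@(1,4):1 a2@(3,1):1 a3@(0,2):1 a4@(0,1):1 a5@(0,0):1 a6@(4,1):1 a7@(3,2):0 a8@(4,3):1 a9@(4,0):1 a10@(1,2):1
t=2: a0@(2,2):0 a1@(1,4):1 a2@(3,1):1 a3@(0,2):1 a4@(0,1):1 a5@(0,0):1 a6@(4,1):1 a7@(3,2):1 a8@(4,3):1 a9@(4,0):1 a10@(1,2):1
t=3: a0@(2,2):1 a1@(1,4):1 a2@(3,1):1 a3@(0,2):1 a4@(0,1):1 a5@(0,0):1 a6@(4,1):1 a7@(3,2):1 a8@(4,3):1 a9@(4,0):1 a10@(1,2):1
t=4: (unchanged — steady state)

yes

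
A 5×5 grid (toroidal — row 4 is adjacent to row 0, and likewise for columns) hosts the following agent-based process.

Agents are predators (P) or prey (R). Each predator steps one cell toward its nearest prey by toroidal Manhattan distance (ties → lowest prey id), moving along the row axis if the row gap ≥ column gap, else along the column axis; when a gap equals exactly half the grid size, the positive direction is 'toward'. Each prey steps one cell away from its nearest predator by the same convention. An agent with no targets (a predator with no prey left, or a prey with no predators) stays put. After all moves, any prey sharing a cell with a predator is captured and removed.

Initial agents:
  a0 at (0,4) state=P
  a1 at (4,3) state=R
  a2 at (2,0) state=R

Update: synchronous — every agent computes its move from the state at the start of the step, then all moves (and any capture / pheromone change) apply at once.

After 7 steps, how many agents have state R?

t=1: a0@(4,4):P a1@(3,3):R a2@(3,0):R
t=2: a0@(3,4):P a1@(2,3):R a2@(2,0):R
t=3: a0@(2,4):P a1@(1,3):R a2@(1,0):R
t=4: a0@(1,4):P a1@(0,3):R a2@(0,0):R
t=5: a0@(0,4):P a1@(4,3):R a2@(4,0):R
t=6: a0@(4,4):P a1@(3,3):R a2@(3,0):R
t=7: a0@(3,4):P a1@(2,3):R a2@(2,0):R

2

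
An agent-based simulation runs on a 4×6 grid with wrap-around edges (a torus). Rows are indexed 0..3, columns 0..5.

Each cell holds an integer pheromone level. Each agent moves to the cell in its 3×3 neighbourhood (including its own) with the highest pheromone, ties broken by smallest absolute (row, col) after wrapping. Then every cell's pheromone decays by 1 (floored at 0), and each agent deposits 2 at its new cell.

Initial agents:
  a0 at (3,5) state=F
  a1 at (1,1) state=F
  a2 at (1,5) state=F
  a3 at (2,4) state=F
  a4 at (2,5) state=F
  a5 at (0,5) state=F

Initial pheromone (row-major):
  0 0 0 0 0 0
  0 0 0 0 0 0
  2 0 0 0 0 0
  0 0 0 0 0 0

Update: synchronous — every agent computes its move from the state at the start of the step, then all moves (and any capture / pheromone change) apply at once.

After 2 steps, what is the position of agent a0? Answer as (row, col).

(2, 0)

t=1: a0@(2,0) a1@(2,0) a2@(2,0) a3@(1,3) a4@(2,0) a5@(0,0) | pheromone: 2 0 0 0 0 0 / 0 0 0 2 0 0 / 9 0 0 0 0 0 / 0 0 0 0 0 0
t=2: a0@(2,0) a1@(2,0) a2@(2,0) a3@(1,3) a4@(2,0) a5@(0,0) | pheromone: 3 0 0 0 0 0 / 0 0 0 3 0 0 / 16 0 0 0 0 0 / 0 0 0 0 0 0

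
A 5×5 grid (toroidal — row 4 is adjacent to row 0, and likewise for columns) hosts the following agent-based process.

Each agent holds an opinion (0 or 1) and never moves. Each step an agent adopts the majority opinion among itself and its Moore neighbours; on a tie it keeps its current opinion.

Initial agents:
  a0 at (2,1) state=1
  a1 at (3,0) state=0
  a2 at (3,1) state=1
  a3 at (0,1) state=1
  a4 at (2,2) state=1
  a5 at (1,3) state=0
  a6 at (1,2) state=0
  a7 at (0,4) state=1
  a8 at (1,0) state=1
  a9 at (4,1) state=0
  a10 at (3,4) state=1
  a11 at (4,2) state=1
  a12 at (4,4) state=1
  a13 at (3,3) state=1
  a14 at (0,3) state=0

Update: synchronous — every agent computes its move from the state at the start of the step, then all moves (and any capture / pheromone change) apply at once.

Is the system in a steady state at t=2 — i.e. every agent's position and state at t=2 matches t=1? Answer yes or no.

yes

t=1: a0@(2,1):1 a1@(3,0):1 a2@(3,1):1 a3@(0,1):1 a4@(2,2):1 a5@(1,3):0 a6@(1,2):0 a7@(0,4):1 a8@(1,0):1 a9@(4,1):1 a10@(3,4):1 a11@(4,2):1 a12@(4,4):1 a13@(3,3):1 a14@(0,3):0
t=2: (unchanged — steady state)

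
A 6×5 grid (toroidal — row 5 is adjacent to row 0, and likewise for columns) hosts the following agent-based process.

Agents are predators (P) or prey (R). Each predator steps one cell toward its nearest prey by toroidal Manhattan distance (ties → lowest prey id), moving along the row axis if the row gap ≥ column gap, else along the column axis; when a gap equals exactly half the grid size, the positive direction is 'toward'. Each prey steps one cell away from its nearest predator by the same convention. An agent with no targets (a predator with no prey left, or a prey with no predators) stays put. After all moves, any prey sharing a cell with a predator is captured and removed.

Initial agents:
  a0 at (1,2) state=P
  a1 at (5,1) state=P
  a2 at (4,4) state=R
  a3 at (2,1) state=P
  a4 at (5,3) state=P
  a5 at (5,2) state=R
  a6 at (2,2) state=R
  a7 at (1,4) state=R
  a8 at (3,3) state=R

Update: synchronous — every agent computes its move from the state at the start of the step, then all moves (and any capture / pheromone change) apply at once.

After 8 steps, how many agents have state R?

t=1: a0@(2,2):P a1@(5,2):P a2@(3,4):R a3@(2,2):P a4@(5,2):P a5@(5,3):R a6@(3,2):R a7@(1,0):R a8@(2,3):R
t=2: a0@(3,2):P a1@(5,3):P a2@(3,0):R a3@(3,2):P a4@(5,3):P a5@(5,4):R a6@(4,2):R a7@(1,4):R a8@(2,4):R
t=3: a0@(4,2):P a1@(5,4):P a2@(3,4):R a3@(4,2):P a4@(5,4):P a5@(5,0):R a6@(5,2):R a7@(2,4):R a8@(2,0):R
t=4: a0@(5,2):P a1@(5,0):P a2@(2,4):R a3@(5,2):P a4@(5,0):P a5@(5,1):R a6@(0,2):R a7@(1,4):R a8@(1,0):R
t=5: a0@(5,1):P a1@(5,1):P a2@(1,4):R a3@(5,1):P a4@(5,1):P a5@(5,0):R a6@(1,2):R a7@(2,4):R a8@(2,0):R
t=6: a0@(5,0):P a1@(5,0):P a2@(2,4):R a3@(5,0):P a4@(5,0):P a5@(5,4):R a6@(2,2):R a7@(1,4):R a8@(1,0):R
t=7: a0@(5,4):P a1@(5,4):P a2@(1,4):R a3@(5,4):P a4@(5,4):P a5@(5,3):R a6@(1,2):R a7@(2,4):R a8@(2,0):R
t=8: a0@(5,3):P a1@(5,3):P a2@(2,4):R a3@(5,3):P a4@(5,3):P a5@(5,2):R a6@(2,2):R a7@(1,4):R a8@(1,0):R

5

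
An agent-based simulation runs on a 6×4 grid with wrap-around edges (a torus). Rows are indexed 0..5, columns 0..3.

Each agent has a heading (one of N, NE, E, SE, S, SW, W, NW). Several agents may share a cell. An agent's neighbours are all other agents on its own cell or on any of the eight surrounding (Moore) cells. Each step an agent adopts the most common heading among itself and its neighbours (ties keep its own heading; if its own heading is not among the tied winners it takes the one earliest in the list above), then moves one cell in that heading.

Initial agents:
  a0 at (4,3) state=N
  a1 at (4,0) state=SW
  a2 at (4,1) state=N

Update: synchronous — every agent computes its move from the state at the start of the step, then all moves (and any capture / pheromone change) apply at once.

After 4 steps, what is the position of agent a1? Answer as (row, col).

t=1: a0@(3,3):N a1@(3,0):N a2@(3,1):N
t=2: a0@(2,3):N a1@(2,0):N a2@(2,1):N
t=3: a0@(1,3):N a1@(1,0):N a2@(1,1):N
t=4: a0@(0,3):N a1@(0,0):N a2@(0,1):N

(0, 0)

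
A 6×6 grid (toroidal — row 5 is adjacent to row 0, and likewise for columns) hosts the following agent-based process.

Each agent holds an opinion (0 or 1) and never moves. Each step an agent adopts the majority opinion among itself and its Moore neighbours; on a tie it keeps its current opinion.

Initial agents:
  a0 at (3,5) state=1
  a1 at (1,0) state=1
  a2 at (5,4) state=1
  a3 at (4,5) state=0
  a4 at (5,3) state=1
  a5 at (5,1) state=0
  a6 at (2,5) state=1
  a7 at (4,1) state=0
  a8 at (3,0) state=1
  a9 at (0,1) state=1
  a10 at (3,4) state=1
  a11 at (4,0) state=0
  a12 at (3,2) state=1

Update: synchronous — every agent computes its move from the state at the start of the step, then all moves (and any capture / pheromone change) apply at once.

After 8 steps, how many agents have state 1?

10

t=1: a0@(3,5):1 a1@(1,0):1 a2@(5,4):1 a3@(4,5):1 a4@(5,3):1 a5@(5,1):0 a6@(2,5):1 a7@(4,1):0 a8@(3,0):1 a9@(0,1):1 a10@(3,4):1 a11@(4,0):0 a12@(3,2):1
t=2: (unchanged — steady state)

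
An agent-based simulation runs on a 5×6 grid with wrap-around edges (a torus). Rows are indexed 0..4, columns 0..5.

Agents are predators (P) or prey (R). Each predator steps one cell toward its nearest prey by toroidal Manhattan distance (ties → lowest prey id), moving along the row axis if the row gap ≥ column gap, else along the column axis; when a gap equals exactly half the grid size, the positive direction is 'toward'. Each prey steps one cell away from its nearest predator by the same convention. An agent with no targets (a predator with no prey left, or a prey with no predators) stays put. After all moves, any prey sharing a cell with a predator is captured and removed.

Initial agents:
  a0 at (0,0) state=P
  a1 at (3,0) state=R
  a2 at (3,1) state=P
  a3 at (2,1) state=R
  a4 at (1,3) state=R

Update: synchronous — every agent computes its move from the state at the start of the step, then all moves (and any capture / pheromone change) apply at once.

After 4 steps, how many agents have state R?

3

t=1: a0@(4,0):P a1@(3,5):R a2@(3,0):P a3@(1,1):R a4@(1,2):R
t=2: a0@(3,0):P a1@(3,4):R a2@(3,5):P a3@(2,1):R a4@(2,2):R
t=3: a0@(3,5):P a1@(3,3):R a2@(3,4):P a3@(1,1):R a4@(2,3):R
t=4: a0@(3,4):P a1@(3,2):R a2@(3,3):P a3@(0,1):R a4@(1,3):R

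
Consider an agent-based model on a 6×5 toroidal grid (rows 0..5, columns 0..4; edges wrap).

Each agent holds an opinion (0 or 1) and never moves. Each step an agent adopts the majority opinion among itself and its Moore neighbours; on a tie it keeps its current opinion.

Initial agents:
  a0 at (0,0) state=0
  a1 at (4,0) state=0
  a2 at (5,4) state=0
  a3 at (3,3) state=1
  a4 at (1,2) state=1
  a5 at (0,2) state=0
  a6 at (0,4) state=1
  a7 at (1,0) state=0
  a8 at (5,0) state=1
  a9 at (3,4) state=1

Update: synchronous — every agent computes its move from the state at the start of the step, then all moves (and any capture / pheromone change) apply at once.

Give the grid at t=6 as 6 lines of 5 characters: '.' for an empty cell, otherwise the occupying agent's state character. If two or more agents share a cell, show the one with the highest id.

t=1: a0@(0,0):0 a1@(4,0):0 a2@(5,4):0 a3@(3,3):1 a4@(1,2):1 a5@(0,2):0 a6@(0,4):0 a7@(1,0):0 a8@(5,0):0 a9@(3,4):1
t=2: (unchanged — steady state)

0.0.0
0.1..
.....
...11
0....
0...0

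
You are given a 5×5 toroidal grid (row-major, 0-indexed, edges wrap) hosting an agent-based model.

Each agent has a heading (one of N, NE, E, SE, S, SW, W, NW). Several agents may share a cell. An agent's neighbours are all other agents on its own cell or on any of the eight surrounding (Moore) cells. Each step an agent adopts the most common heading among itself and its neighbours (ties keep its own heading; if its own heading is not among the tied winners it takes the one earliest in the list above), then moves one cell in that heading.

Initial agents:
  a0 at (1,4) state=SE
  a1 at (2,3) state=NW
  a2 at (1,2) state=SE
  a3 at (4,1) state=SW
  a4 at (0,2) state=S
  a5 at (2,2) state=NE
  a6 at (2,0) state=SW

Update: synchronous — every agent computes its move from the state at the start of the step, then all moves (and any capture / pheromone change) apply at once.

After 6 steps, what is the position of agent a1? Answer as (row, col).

(3, 4)

t=1: a0@(2,0):SE a1@(3,4):SE a2@(2,3):SE a3@(0,0):SW a4@(1,2):S a5@(1,3):NE a6@(3,4):SW
t=2: a0@(3,1):SE a1@(4,0):SE a2@(3,4):SE a3@(1,4):SW a4@(2,2):S a5@(0,4):NE a6@(4,0):SE
t=3: a0@(4,2):SE a1@(0,1):SE a2@(4,0):SE a3@(2,3):SW a4@(3,2):S a5@(1,0):SE a6@(0,1):SE
t=4: a0@(0,3):SE a1@(1,2):SE a2@(0,1):SE a3@(3,2):SW a4@(4,2):S a5@(2,1):SE a6@(1,2):SE
t=5: a0@(1,4):SE a1@(2,3):SE a2@(1,2):SE a3@(4,1):SW a4@(0,3):SE a5@(3,2):SE a6@(2,3):SE
t=6: a0@(2,0):SE a1@(3,4):SE a2@(2,3):SE a3@(0,0):SW a4@(1,4):SE a5@(4,3):SE a6@(3,4):SE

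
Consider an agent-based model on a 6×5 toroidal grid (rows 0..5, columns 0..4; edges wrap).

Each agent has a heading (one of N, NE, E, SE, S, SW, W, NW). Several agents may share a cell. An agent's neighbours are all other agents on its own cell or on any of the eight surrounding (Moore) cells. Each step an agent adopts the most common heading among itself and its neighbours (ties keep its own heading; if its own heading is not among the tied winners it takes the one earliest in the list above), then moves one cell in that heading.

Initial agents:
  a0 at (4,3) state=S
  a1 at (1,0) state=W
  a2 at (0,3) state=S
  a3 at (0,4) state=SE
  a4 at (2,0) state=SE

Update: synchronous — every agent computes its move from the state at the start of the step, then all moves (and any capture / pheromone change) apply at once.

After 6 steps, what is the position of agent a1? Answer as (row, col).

(1, 1)

t=1: a0@(5,3):S a1@(2,1):SE a2@(1,3):S a3@(1,0):SE a4@(3,1):SE
t=2: a0@(0,3):S a1@(3,2):SE a2@(2,3):S a3@(2,1):SE a4@(4,2):SE
t=3: a0@(1,3):S a1@(4,3):SE a2@(3,3):S a3@(3,2):SE a4@(5,3):SE
t=4: a0@(2,3):S a1@(5,4):SE a2@(4,4):SE a3@(4,3):SE a4@(0,4):SE
t=5: a0@(3,3):S a1@(0,0):SE a2@(5,0):SE a3@(5,4):SE a4@(1,0):SE
t=6: a0@(4,3):S a1@(1,1):SE a2@(0,1):SE a3@(0,0):SE a4@(2,1):SE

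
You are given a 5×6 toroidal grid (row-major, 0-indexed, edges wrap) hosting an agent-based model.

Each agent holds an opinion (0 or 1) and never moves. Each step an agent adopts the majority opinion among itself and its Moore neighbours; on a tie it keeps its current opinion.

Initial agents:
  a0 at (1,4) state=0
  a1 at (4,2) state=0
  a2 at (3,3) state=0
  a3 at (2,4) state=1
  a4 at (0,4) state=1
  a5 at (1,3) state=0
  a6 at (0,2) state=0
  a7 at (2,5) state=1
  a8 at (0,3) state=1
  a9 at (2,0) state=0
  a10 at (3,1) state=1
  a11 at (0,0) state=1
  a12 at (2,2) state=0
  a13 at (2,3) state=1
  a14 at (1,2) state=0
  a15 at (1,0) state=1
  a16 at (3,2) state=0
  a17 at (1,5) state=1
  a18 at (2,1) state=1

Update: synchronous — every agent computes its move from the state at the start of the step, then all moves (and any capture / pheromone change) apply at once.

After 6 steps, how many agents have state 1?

8

t=1: a0@(1,4):1 a1@(4,2):0 a2@(3,3):0 a3@(2,4):1 a4@(0,4):1 a5@(1,3):0 a6@(0,2):0 a7@(2,5):1 a8@(0,3):0 a9@(2,0):1 a10@(3,1):0 a11@(0,0):1 a12@(2,2):0 a13@(2,3):0 a14@(1,2):0 a15@(1,0):1 a16@(3,2):0 a17@(1,5):1 a18@(2,1):0
t=2: (unchanged — steady state)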